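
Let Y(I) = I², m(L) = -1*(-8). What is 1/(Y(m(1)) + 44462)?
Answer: 1/44526 ≈ 2.2459e-5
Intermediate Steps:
m(L) = 8
1/(Y(m(1)) + 44462) = 1/(8² + 44462) = 1/(64 + 44462) = 1/44526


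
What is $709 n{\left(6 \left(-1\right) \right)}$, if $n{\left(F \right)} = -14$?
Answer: $-9926$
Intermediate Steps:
$709 n{\left(6 \left(-1\right) \right)} = 709 \left(-14\right) = -9926$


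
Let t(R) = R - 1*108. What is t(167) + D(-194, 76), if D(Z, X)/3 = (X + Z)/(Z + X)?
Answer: 62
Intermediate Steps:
t(R) = -108 + R (t(R) = R - 108 = -108 + R)
D(Z, X) = 3 (D(Z, X) = 3*((X + Z)/(Z + X)) = 3*((X + Z)/(X + Z)) = 3*1 = 3)
t(167) + D(-194, 76) = (-108 + 167) + 3 = 59 + 3 = 62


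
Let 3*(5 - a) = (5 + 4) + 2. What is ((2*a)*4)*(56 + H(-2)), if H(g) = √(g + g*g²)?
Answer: 1792/3 + 32*I*√10/3 ≈ 597.33 + 33.731*I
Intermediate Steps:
a = 4/3 (a = 5 - ((5 + 4) + 2)/3 = 5 - (9 + 2)/3 = 5 - ⅓*11 = 5 - 11/3 = 4/3 ≈ 1.3333)
H(g) = √(g + g³)
((2*a)*4)*(56 + H(-2)) = ((2*(4/3))*4)*(56 + √(-2 + (-2)³)) = ((8/3)*4)*(56 + √(-2 - 8)) = 32*(56 + √(-10))/3 = 32*(56 + I*√10)/3 = 1792/3 + 32*I*√10/3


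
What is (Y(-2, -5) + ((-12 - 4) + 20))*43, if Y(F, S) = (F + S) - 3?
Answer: -258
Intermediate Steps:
Y(F, S) = -3 + F + S
(Y(-2, -5) + ((-12 - 4) + 20))*43 = ((-3 - 2 - 5) + ((-12 - 4) + 20))*43 = (-10 + (-16 + 20))*43 = (-10 + 4)*43 = -6*43 = -258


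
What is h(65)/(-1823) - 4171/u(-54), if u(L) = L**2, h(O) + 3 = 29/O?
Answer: -493758589/345531420 ≈ -1.4290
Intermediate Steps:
h(O) = -3 + 29/O
h(65)/(-1823) - 4171/u(-54) = (-3 + 29/65)/(-1823) - 4171/((-54)**2) = (-3 + 29*(1/65))*(-1/1823) - 4171/2916 = (-3 + 29/65)*(-1/1823) - 4171*1/2916 = -166/65*(-1/1823) - 4171/2916 = 166/118495 - 4171/2916 = -493758589/345531420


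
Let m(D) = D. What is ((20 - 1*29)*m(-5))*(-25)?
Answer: -1125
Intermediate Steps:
((20 - 1*29)*m(-5))*(-25) = ((20 - 1*29)*(-5))*(-25) = ((20 - 29)*(-5))*(-25) = -9*(-5)*(-25) = 45*(-25) = -1125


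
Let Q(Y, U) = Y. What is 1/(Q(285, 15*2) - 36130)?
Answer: -1/35845 ≈ -2.7898e-5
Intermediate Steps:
1/(Q(285, 15*2) - 36130) = 1/(285 - 36130) = 1/(-35845) = -1/35845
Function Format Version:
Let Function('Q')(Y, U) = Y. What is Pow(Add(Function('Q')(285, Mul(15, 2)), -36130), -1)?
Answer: Rational(-1, 35845) ≈ -2.7898e-5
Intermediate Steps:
Pow(Add(Function('Q')(285, Mul(15, 2)), -36130), -1) = Pow(Add(285, -36130), -1) = Pow(-35845, -1) = Rational(-1, 35845)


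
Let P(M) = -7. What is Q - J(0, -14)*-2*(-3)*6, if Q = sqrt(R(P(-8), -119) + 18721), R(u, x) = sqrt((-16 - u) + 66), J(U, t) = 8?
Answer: -288 + sqrt(18721 + sqrt(57)) ≈ -151.15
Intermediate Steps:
R(u, x) = sqrt(50 - u)
Q = sqrt(18721 + sqrt(57)) (Q = sqrt(sqrt(50 - 1*(-7)) + 18721) = sqrt(sqrt(50 + 7) + 18721) = sqrt(sqrt(57) + 18721) = sqrt(18721 + sqrt(57)) ≈ 136.85)
Q - J(0, -14)*-2*(-3)*6 = sqrt(18721 + sqrt(57)) - 8*-2*(-3)*6 = sqrt(18721 + sqrt(57)) - 8*6*6 = sqrt(18721 + sqrt(57)) - 8*36 = sqrt(18721 + sqrt(57)) - 1*288 = sqrt(18721 + sqrt(57)) - 288 = -288 + sqrt(18721 + sqrt(57))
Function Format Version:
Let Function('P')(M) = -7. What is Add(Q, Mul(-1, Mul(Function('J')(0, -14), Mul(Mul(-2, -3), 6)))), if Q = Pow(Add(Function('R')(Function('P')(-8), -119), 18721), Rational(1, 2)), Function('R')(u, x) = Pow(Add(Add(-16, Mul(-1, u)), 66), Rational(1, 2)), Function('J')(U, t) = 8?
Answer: Add(-288, Pow(Add(18721, Pow(57, Rational(1, 2))), Rational(1, 2))) ≈ -151.15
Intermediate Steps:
Function('R')(u, x) = Pow(Add(50, Mul(-1, u)), Rational(1, 2))
Q = Pow(Add(18721, Pow(57, Rational(1, 2))), Rational(1, 2)) (Q = Pow(Add(Pow(Add(50, Mul(-1, -7)), Rational(1, 2)), 18721), Rational(1, 2)) = Pow(Add(Pow(Add(50, 7), Rational(1, 2)), 18721), Rational(1, 2)) = Pow(Add(Pow(57, Rational(1, 2)), 18721), Rational(1, 2)) = Pow(Add(18721, Pow(57, Rational(1, 2))), Rational(1, 2)) ≈ 136.85)
Add(Q, Mul(-1, Mul(Function('J')(0, -14), Mul(Mul(-2, -3), 6)))) = Add(Pow(Add(18721, Pow(57, Rational(1, 2))), Rational(1, 2)), Mul(-1, Mul(8, Mul(Mul(-2, -3), 6)))) = Add(Pow(Add(18721, Pow(57, Rational(1, 2))), Rational(1, 2)), Mul(-1, Mul(8, Mul(6, 6)))) = Add(Pow(Add(18721, Pow(57, Rational(1, 2))), Rational(1, 2)), Mul(-1, Mul(8, 36))) = Add(Pow(Add(18721, Pow(57, Rational(1, 2))), Rational(1, 2)), Mul(-1, 288)) = Add(Pow(Add(18721, Pow(57, Rational(1, 2))), Rational(1, 2)), -288) = Add(-288, Pow(Add(18721, Pow(57, Rational(1, 2))), Rational(1, 2)))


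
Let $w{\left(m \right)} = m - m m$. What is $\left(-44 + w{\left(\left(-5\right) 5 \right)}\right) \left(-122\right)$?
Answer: $84668$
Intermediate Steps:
$w{\left(m \right)} = m - m^{2}$
$\left(-44 + w{\left(\left(-5\right) 5 \right)}\right) \left(-122\right) = \left(-44 + \left(-5\right) 5 \left(1 - \left(-5\right) 5\right)\right) \left(-122\right) = \left(-44 - 25 \left(1 - -25\right)\right) \left(-122\right) = \left(-44 - 25 \left(1 + 25\right)\right) \left(-122\right) = \left(-44 - 650\right) \left(-122\right) = \left(-694\right) \left(-122\right) = 84668$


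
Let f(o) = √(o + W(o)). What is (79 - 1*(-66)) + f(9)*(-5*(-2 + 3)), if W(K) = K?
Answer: 145 - 15*√2 ≈ 123.79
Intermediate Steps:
f(o) = √2*√o (f(o) = √(o + o) = √(2*o) = √2*√o)
(79 - 1*(-66)) + f(9)*(-5*(-2 + 3)) = (79 - 1*(-66)) + (√2*√9)*(-5*(-2 + 3)) = (79 + 66) + (√2*3)*(-5*1) = 145 + (3*√2)*(-5) = 145 - 15*√2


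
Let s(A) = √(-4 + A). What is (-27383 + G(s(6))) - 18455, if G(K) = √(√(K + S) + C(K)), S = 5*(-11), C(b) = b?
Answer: -45838 + √(√2 + I*√(55 - √2)) ≈ -45836.0 + 1.738*I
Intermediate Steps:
S = -55
G(K) = √(K + √(-55 + K)) (G(K) = √(√(K - 55) + K) = √(√(-55 + K) + K) = √(K + √(-55 + K)))
(-27383 + G(s(6))) - 18455 = (-27383 + √(√(-4 + 6) + √(-55 + √(-4 + 6)))) - 18455 = (-27383 + √(√2 + √(-55 + √2))) - 18455 = -45838 + √(√2 + √(-55 + √2))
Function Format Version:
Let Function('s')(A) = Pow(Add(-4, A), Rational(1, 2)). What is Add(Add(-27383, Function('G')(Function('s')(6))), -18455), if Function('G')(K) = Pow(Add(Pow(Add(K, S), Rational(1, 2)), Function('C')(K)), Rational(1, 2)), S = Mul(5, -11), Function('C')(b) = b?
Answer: Add(-45838, Pow(Add(Pow(2, Rational(1, 2)), Mul(I, Pow(Add(55, Mul(-1, Pow(2, Rational(1, 2)))), Rational(1, 2)))), Rational(1, 2))) ≈ Add(-45836., Mul(1.7380, I))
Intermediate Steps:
S = -55
Function('G')(K) = Pow(Add(K, Pow(Add(-55, K), Rational(1, 2))), Rational(1, 2)) (Function('G')(K) = Pow(Add(Pow(Add(K, -55), Rational(1, 2)), K), Rational(1, 2)) = Pow(Add(Pow(Add(-55, K), Rational(1, 2)), K), Rational(1, 2)) = Pow(Add(K, Pow(Add(-55, K), Rational(1, 2))), Rational(1, 2)))
Add(Add(-27383, Function('G')(Function('s')(6))), -18455) = Add(Add(-27383, Pow(Add(Pow(Add(-4, 6), Rational(1, 2)), Pow(Add(-55, Pow(Add(-4, 6), Rational(1, 2))), Rational(1, 2))), Rational(1, 2))), -18455) = Add(Add(-27383, Pow(Add(Pow(2, Rational(1, 2)), Pow(Add(-55, Pow(2, Rational(1, 2))), Rational(1, 2))), Rational(1, 2))), -18455) = Add(-45838, Pow(Add(Pow(2, Rational(1, 2)), Pow(Add(-55, Pow(2, Rational(1, 2))), Rational(1, 2))), Rational(1, 2)))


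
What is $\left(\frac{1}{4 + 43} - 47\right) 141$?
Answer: $-6624$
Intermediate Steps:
$\left(\frac{1}{4 + 43} - 47\right) 141 = \left(\frac{1}{47} - 47\right) 141 = \left(- \frac{2208}{47}\right) 141 = -6624$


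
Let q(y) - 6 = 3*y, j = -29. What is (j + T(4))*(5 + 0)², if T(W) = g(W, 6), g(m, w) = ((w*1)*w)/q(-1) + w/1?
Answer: -275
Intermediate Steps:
q(y) = 6 + 3*y
g(m, w) = w + w²/3 (g(m, w) = ((w*1)*w)/(6 + 3*(-1)) + w/1 = (w*w)/(6 - 3) + w*1 = w²/3 + w = w + w²/3)
T(W) = 18 (T(W) = (⅓)*6*(3 + 6) = (⅓)*6*9 = 18)
(j + T(4))*(5 + 0)² = (-29 + 18)*(5 + 0)² = -11*5² = -11*25 = -275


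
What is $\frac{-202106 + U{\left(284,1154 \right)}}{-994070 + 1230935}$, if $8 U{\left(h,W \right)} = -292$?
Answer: $- \frac{80857}{94746} \approx -0.85341$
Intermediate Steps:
$U{\left(h,W \right)} = - \frac{73}{2}$ ($U{\left(h,W \right)} = \frac{1}{8} \left(-292\right) = - \frac{73}{2}$)
$\frac{-202106 + U{\left(284,1154 \right)}}{-994070 + 1230935} = \frac{-202106 - \frac{73}{2}}{-994070 + 1230935} = - \frac{404285}{2 \cdot 236865} = \left(- \frac{404285}{2}\right) \frac{1}{236865} = - \frac{80857}{94746}$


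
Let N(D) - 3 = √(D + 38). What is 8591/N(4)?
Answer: -781 + 781*√42/3 ≈ 906.15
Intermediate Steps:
N(D) = 3 + √(38 + D) (N(D) = 3 + √(D + 38) = 3 + √(38 + D))
8591/N(4) = 8591/(3 + √(38 + 4)) = 8591/(3 + √42)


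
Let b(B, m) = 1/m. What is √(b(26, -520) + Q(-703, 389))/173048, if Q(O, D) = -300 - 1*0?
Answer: I*√20280130/44992480 ≈ 0.00010009*I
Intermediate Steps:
Q(O, D) = -300 (Q(O, D) = -300 + 0 = -300)
√(b(26, -520) + Q(-703, 389))/173048 = √(1/(-520) - 300)/173048 = √(-1/520 - 300)*(1/173048) = √(-156001/520)*(1/173048) = (I*√20280130/260)*(1/173048) = I*√20280130/44992480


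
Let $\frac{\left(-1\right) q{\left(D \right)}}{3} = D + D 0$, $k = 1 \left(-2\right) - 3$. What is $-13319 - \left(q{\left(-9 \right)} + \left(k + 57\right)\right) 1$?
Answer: $-13398$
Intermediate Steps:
$k = -5$ ($k = -2 - 3 = -5$)
$q{\left(D \right)} = - 3 D$ ($q{\left(D \right)} = - 3 \left(D + D 0\right) = - 3 \left(D + 0\right) = - 3 D$)
$-13319 - \left(q{\left(-9 \right)} + \left(k + 57\right)\right) 1 = -13319 - \left(\left(-3\right) \left(-9\right) + \left(-5 + 57\right)\right) 1 = -13319 - \left(27 + 52\right) 1 = -13319 - 79 \cdot 1 = -13319 - 79 = -13398$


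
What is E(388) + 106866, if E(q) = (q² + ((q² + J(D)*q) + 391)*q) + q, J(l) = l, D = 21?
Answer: 61982002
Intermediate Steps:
E(q) = q + q² + q*(391 + q² + 21*q) (E(q) = (q² + ((q² + 21*q) + 391)*q) + q = (q² + (391 + q² + 21*q)*q) + q = (q² + q*(391 + q² + 21*q)) + q = q + q² + q*(391 + q² + 21*q))
E(388) + 106866 = 388*(392 + 388² + 22*388) + 106866 = 388*(392 + 150544 + 8536) + 106866 = 388*159472 + 106866 = 61875136 + 106866 = 61982002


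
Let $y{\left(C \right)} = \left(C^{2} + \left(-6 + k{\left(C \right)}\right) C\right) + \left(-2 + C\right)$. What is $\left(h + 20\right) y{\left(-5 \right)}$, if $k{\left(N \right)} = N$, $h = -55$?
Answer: $-2555$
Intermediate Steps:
$y{\left(C \right)} = -2 + C + C^{2} + C \left(-6 + C\right)$ ($y{\left(C \right)} = \left(C^{2} + \left(-6 + C\right) C\right) + \left(-2 + C\right) = \left(C^{2} + C \left(-6 + C\right)\right) + \left(-2 + C\right) = -2 + C + C^{2} + C \left(-6 + C\right)$)
$\left(h + 20\right) y{\left(-5 \right)} = \left(-55 + 20\right) \left(-2 - -25 + 2 \left(-5\right)^{2}\right) = - 35 \left(-2 + 25 + 2 \cdot 25\right) = - 35 \left(-2 + 25 + 50\right) = \left(-35\right) 73 = -2555$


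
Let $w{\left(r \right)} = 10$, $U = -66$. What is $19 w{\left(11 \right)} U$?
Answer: $-12540$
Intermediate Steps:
$19 w{\left(11 \right)} U = 19 \cdot 10 \left(-66\right) = 190 \left(-66\right) = -12540$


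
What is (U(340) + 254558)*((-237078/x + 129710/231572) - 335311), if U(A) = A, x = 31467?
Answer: -3053053963551234195/35719981 ≈ -8.5472e+10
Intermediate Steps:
(U(340) + 254558)*((-237078/x + 129710/231572) - 335311) = (340 + 254558)*((-237078/31467 + 129710/231572) - 335311) = 254898*((-237078*1/31467 + 129710*(1/231572)) - 335311) = 254898*((-79026/10489 + 64855/115786) - 335311) = 254898*(-8469840341/1214479354 - 335311) = 254898*(-407236756509435/1214479354) = -3053053963551234195/35719981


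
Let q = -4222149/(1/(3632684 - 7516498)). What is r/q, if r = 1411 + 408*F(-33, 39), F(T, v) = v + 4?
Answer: 18955/16398041396286 ≈ 1.1559e-9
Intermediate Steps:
F(T, v) = 4 + v
r = 18955 (r = 1411 + 408*(4 + 39) = 1411 + 408*43 = 1411 + 17544 = 18955)
q = 16398041396286 (q = -4222149/(1/(-3883814)) = -4222149/(-1/3883814) = -4222149*(-3883814) = 16398041396286)
r/q = 18955/16398041396286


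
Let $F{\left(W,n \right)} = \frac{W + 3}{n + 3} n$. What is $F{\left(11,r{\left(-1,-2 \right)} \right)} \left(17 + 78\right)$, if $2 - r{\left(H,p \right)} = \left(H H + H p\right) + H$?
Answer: $0$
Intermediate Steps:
$r{\left(H,p \right)} = 2 - H - H^{2} - H p$ ($r{\left(H,p \right)} = 2 - \left(\left(H H + H p\right) + H\right) = 2 - \left(\left(H^{2} + H p\right) + H\right) = 2 - \left(H + H^{2} + H p\right) = 2 - H - H^{2} - H p$)
$F{\left(W,n \right)} = \frac{n \left(3 + W\right)}{3 + n}$ ($F{\left(W,n \right)} = \frac{3 + W}{3 + n} n = \frac{n \left(3 + W\right)}{3 + n}$)
$F{\left(11,r{\left(-1,-2 \right)} \right)} \left(17 + 78\right) = \frac{\left(2 - -1 - \left(-1\right)^{2} - \left(-1\right) \left(-2\right)\right) \left(3 + 11\right)}{3 - \left(-2 + 2\right)} \left(17 + 78\right) = \left(2 + 1 - 1 - 2\right) \frac{1}{3 + \left(2 + 1 - 1 - 2\right)} 14 \cdot 95 = 0 \frac{1}{3 + 0} \cdot 14 \cdot 95 = 0 \cdot \frac{1}{3} \cdot 14 \cdot 95 = 0 \cdot 95 = 0$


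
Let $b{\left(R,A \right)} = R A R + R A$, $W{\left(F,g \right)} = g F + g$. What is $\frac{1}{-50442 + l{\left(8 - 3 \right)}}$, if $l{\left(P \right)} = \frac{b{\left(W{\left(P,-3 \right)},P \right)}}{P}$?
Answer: $- \frac{1}{50136} \approx -1.9946 \cdot 10^{-5}$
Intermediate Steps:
$W{\left(F,g \right)} = g + F g$ ($W{\left(F,g \right)} = F g + g = g + F g$)
$b{\left(R,A \right)} = A R + A R^{2}$ ($b{\left(R,A \right)} = A R R + A R = A R^{2} + A R = A R + A R^{2}$)
$l{\left(P \right)} = \left(-3 - 3 P\right) \left(-2 - 3 P\right)$ ($l{\left(P \right)} = \frac{P \left(- 3 \left(1 + P\right)\right) \left(1 - 3 \left(1 + P\right)\right)}{P} = \frac{P \left(-3 - 3 P\right) \left(1 - \left(3 + 3 P\right)\right)}{P} = \frac{P \left(-3 - 3 P\right) \left(-2 - 3 P\right)}{P} = \left(-3 - 3 P\right) \left(-2 - 3 P\right)$)
$\frac{1}{-50442 + l{\left(8 - 3 \right)}} = \frac{1}{-50442 + 3 \left(1 + \left(8 - 3\right)\right) \left(2 + 3 \left(8 - 3\right)\right)} = \frac{1}{-50442 + 3 \left(1 + 5\right) \left(2 + 3 \cdot 5\right)} = \frac{1}{-50442 + 3 \cdot 6 \left(2 + 15\right)} = \frac{1}{-50442 + 3 \cdot 6 \cdot 17} = \frac{1}{-50442 + 306} = \frac{1}{-50136} = - \frac{1}{50136}$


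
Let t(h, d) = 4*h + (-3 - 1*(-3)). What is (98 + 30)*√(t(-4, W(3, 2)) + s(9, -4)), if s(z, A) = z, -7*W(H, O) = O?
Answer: 128*I*√7 ≈ 338.66*I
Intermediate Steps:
W(H, O) = -O/7
t(h, d) = 4*h (t(h, d) = 4*h + (-3 + 3) = 4*h + 0 = 4*h)
(98 + 30)*√(t(-4, W(3, 2)) + s(9, -4)) = (98 + 30)*√(4*(-4) + 9) = 128*√(-16 + 9) = 128*√(-7) = 128*(I*√7) = 128*I*√7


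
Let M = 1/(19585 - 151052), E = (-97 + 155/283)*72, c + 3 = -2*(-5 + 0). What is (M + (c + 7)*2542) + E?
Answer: 1065683596681/37205161 ≈ 28643.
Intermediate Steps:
c = 7 (c = -3 - 2*(-5 + 0) = -3 - 2*(-5) = -3 + 10 = 7)
E = -1965312/283 (E = (-97 + 155*(1/283))*72 = (-97 + 155/283)*72 = -27296/283*72 = -1965312/283 ≈ -6944.6)
M = -1/131467 (M = 1/(-131467) = -1/131467 ≈ -7.6065e-6)
(M + (c + 7)*2542) + E = (-1/131467 + (7 + 7)*2542) - 1965312/283 = (-1/131467 + 14*2542) - 1965312/283 = (-1/131467 + 35588) - 1965312/283 = 4678647595/131467 - 1965312/283 = 1065683596681/37205161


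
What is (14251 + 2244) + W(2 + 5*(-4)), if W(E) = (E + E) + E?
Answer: 16441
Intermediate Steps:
W(E) = 3*E (W(E) = 2*E + E = 3*E)
(14251 + 2244) + W(2 + 5*(-4)) = (14251 + 2244) + 3*(2 + 5*(-4)) = 16495 + 3*(2 - 20) = 16495 + 3*(-18) = 16495 - 54 = 16441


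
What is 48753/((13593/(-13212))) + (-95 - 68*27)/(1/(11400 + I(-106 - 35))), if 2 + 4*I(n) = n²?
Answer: -573758241767/18124 ≈ -3.1657e+7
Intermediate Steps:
I(n) = -½ + n²/4
48753/((13593/(-13212))) + (-95 - 68*27)/(1/(11400 + I(-106 - 35))) = 48753/((13593/(-13212))) + (-95 - 68*27)/(1/(11400 + (-½ + (-106 - 35)²/4))) = 48753/((13593*(-1/13212))) + (-95 - 1836)/(1/(11400 + (-½ + (¼)*(-141)²))) = 48753/(-4531/4404) - (44024869/2 + 38390211/4) = 48753*(-4404/4531) - 1931/(1/(11400 + (-½ + 19881/4))) = -214708212/4531 - 1931/(1/(11400 + 19879/4)) = -214708212/4531 - 1931/(1/(65479/4)) = -214708212/4531 - 1931/4/65479 = -214708212/4531 - 1931*65479/4 = -214708212/4531 - 126439949/4 = -573758241767/18124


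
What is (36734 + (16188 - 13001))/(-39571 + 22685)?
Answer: -39921/16886 ≈ -2.3641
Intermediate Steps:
(36734 + (16188 - 13001))/(-39571 + 22685) = (36734 + 3187)/(-16886) = 39921*(-1/16886) = -39921/16886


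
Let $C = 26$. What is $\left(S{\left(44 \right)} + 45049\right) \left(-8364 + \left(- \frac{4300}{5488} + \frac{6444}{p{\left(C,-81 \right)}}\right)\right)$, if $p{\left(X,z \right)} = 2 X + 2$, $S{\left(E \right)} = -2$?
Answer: $- \frac{1528817383831}{4116} \approx -3.7143 \cdot 10^{8}$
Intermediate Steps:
$p{\left(X,z \right)} = 2 + 2 X$
$\left(S{\left(44 \right)} + 45049\right) \left(-8364 + \left(- \frac{4300}{5488} + \frac{6444}{p{\left(C,-81 \right)}}\right)\right) = \left(-2 + 45049\right) \left(-8364 + \left(- \frac{4300}{5488} + \frac{6444}{2 + 2 \cdot 26}\right)\right) = 45047 \left(-8364 + \left(\left(-4300\right) \frac{1}{5488} + \frac{6444}{2 + 52}\right)\right) = 45047 \left(-8364 - \left(\frac{1075}{1372} - \frac{6444}{54}\right)\right) = 45047 \left(-8364 + \left(- \frac{1075}{1372} + 6444 \cdot \frac{1}{54}\right)\right) = 45047 \left(-8364 + \left(- \frac{1075}{1372} + \frac{358}{3}\right)\right) = 45047 \left(-8364 + \frac{487951}{4116}\right) = 45047 \left(- \frac{33938273}{4116}\right) = - \frac{1528817383831}{4116}$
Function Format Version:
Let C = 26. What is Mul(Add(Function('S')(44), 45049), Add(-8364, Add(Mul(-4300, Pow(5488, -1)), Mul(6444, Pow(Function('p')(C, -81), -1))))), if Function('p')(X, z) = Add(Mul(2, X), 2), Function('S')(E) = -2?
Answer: Rational(-1528817383831, 4116) ≈ -3.7143e+8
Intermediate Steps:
Function('p')(X, z) = Add(2, Mul(2, X))
Mul(Add(Function('S')(44), 45049), Add(-8364, Add(Mul(-4300, Pow(5488, -1)), Mul(6444, Pow(Function('p')(C, -81), -1))))) = Mul(Add(-2, 45049), Add(-8364, Add(Mul(-4300, Pow(5488, -1)), Mul(6444, Pow(Add(2, Mul(2, 26)), -1))))) = Mul(45047, Add(-8364, Add(Mul(-4300, Rational(1, 5488)), Mul(6444, Pow(Add(2, 52), -1))))) = Mul(45047, Add(-8364, Add(Rational(-1075, 1372), Mul(6444, Pow(54, -1))))) = Mul(45047, Add(-8364, Add(Rational(-1075, 1372), Mul(6444, Rational(1, 54))))) = Mul(45047, Add(-8364, Add(Rational(-1075, 1372), Rational(358, 3)))) = Mul(45047, Add(-8364, Rational(487951, 4116))) = Mul(45047, Rational(-33938273, 4116)) = Rational(-1528817383831, 4116)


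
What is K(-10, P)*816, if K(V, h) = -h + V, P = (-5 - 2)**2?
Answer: -48144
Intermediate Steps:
P = 49 (P = (-7)**2 = 49)
K(V, h) = V - h
K(-10, P)*816 = (-10 - 1*49)*816 = (-10 - 49)*816 = -59*816 = -48144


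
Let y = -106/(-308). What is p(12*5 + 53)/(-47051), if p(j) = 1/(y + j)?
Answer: -154/821275205 ≈ -1.8751e-7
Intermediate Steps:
y = 53/154 (y = -106*(-1/308) = 53/154 ≈ 0.34416)
p(j) = 1/(53/154 + j)
p(12*5 + 53)/(-47051) = (154/(53 + 154*(12*5 + 53)))/(-47051) = (154/(53 + 154*(60 + 53)))*(-1/47051) = (154/(53 + 154*113))*(-1/47051) = (154/(53 + 17402))*(-1/47051) = (154/17455)*(-1/47051) = -154/821275205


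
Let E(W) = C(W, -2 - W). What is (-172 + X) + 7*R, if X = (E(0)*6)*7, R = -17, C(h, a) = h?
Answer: -291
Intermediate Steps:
E(W) = W
X = 0 (X = (0*6)*7 = 0*7 = 0)
(-172 + X) + 7*R = (-172 + 0) + 7*(-17) = -172 - 119 = -291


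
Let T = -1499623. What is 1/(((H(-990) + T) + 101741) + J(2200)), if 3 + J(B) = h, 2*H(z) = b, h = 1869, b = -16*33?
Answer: -1/1396280 ≈ -7.1619e-7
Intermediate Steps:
b = -528
H(z) = -264 (H(z) = (½)*(-528) = -264)
J(B) = 1866 (J(B) = -3 + 1869 = 1866)
1/(((H(-990) + T) + 101741) + J(2200)) = 1/(((-264 - 1499623) + 101741) + 1866) = 1/((-1499887 + 101741) + 1866) = 1/(-1398146 + 1866) = 1/(-1396280) = -1/1396280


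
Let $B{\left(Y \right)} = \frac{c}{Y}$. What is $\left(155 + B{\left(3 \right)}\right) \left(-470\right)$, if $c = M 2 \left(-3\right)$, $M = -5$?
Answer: $-77550$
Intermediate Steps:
$c = 30$ ($c = \left(-5\right) 2 \left(-3\right) = \left(-10\right) \left(-3\right) = 30$)
$B{\left(Y \right)} = \frac{30}{Y}$
$\left(155 + B{\left(3 \right)}\right) \left(-470\right) = \left(155 + \frac{30}{3}\right) \left(-470\right) = \left(155 + 30 \cdot \frac{1}{3}\right) \left(-470\right) = \left(155 + 10\right) \left(-470\right) = 165 \left(-470\right) = -77550$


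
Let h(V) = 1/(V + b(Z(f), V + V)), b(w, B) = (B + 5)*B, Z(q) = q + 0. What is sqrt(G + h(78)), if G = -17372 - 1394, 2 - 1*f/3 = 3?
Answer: I*sqrt(11911486451982)/25194 ≈ 136.99*I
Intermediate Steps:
f = -3 (f = 6 - 3*3 = 6 - 9 = -3)
G = -18766
Z(q) = q
b(w, B) = B*(5 + B) (b(w, B) = (5 + B)*B = B*(5 + B))
h(V) = 1/(V + 2*V*(5 + 2*V)) (h(V) = 1/(V + (V + V)*(5 + (V + V))) = 1/(V + (2*V)*(5 + 2*V)) = 1/(V + 2*V*(5 + 2*V)))
sqrt(G + h(78)) = sqrt(-18766 + 1/(78*(11 + 4*78))) = sqrt(-18766 + 1/(78*(11 + 312))) = sqrt(-18766 + (1/78)/323) = sqrt(-18766 + (1/78)*(1/323)) = sqrt(-18766 + 1/25194) = sqrt(-472790603/25194) = I*sqrt(11911486451982)/25194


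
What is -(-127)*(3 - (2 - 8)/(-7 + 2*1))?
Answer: 1143/5 ≈ 228.60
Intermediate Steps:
-(-127)*(3 - (2 - 8)/(-7 + 2*1)) = -(-127)*(3 - (-6)/(-7 + 2)) = -(-127)*(3 - (-6)/(-5)) = -(-127)*(3 - (-6)*(-1)/5) = -(-127)*(3 - 1*6/5) = -(-127)*(3 - 6/5) = -(-127)*9/5 = -1*(-1143/5) = 1143/5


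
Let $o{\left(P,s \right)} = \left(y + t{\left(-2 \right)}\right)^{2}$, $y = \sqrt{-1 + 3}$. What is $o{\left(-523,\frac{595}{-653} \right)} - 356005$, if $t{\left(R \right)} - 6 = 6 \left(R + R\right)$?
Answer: $-356005 + \left(18 - \sqrt{2}\right)^{2} \approx -3.5573 \cdot 10^{5}$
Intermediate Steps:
$t{\left(R \right)} = 6 + 12 R$ ($t{\left(R \right)} = 6 + 6 \left(R + R\right) = 6 + 6 \cdot 2 R = 6 + 12 R$)
$y = \sqrt{2} \approx 1.4142$
$o{\left(P,s \right)} = \left(-18 + \sqrt{2}\right)^{2}$ ($o{\left(P,s \right)} = \left(\sqrt{2} + \left(6 + 12 \left(-2\right)\right)\right)^{2} = \left(\sqrt{2} + \left(6 - 24\right)\right)^{2} = \left(\sqrt{2} - 18\right)^{2} = \left(-18 + \sqrt{2}\right)^{2}$)
$o{\left(-523,\frac{595}{-653} \right)} - 356005 = \left(18 - \sqrt{2}\right)^{2} - 356005 = -356005 + \left(18 - \sqrt{2}\right)^{2}$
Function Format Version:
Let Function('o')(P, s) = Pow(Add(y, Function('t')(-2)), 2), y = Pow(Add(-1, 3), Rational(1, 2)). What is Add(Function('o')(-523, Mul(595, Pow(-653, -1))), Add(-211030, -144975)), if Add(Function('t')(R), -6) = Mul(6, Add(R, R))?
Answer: Add(-356005, Pow(Add(18, Mul(-1, Pow(2, Rational(1, 2)))), 2)) ≈ -3.5573e+5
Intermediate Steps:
Function('t')(R) = Add(6, Mul(12, R)) (Function('t')(R) = Add(6, Mul(6, Add(R, R))) = Add(6, Mul(6, Mul(2, R))) = Add(6, Mul(12, R)))
y = Pow(2, Rational(1, 2)) ≈ 1.4142
Function('o')(P, s) = Pow(Add(-18, Pow(2, Rational(1, 2))), 2) (Function('o')(P, s) = Pow(Add(Pow(2, Rational(1, 2)), Add(6, Mul(12, -2))), 2) = Pow(Add(Pow(2, Rational(1, 2)), Add(6, -24)), 2) = Pow(Add(Pow(2, Rational(1, 2)), -18), 2) = Pow(Add(-18, Pow(2, Rational(1, 2))), 2))
Add(Function('o')(-523, Mul(595, Pow(-653, -1))), Add(-211030, -144975)) = Add(Pow(Add(18, Mul(-1, Pow(2, Rational(1, 2)))), 2), Add(-211030, -144975)) = Add(Pow(Add(18, Mul(-1, Pow(2, Rational(1, 2)))), 2), -356005) = Add(-356005, Pow(Add(18, Mul(-1, Pow(2, Rational(1, 2)))), 2))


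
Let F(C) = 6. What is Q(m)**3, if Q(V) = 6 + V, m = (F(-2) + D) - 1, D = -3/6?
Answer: 9261/8 ≈ 1157.6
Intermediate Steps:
D = -1/2 (D = -3*1/6 = -1/2 ≈ -0.50000)
m = 9/2 (m = (6 - 1/2) - 1 = 11/2 - 1 = 9/2 ≈ 4.5000)
Q(m)**3 = (6 + 9/2)**3 = (21/2)**3 = 9261/8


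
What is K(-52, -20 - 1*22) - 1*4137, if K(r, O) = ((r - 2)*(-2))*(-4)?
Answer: -4569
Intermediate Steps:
K(r, O) = -16 + 8*r (K(r, O) = ((-2 + r)*(-2))*(-4) = (4 - 2*r)*(-4) = -16 + 8*r)
K(-52, -20 - 1*22) - 1*4137 = (-16 + 8*(-52)) - 1*4137 = (-16 - 416) - 4137 = -432 - 4137 = -4569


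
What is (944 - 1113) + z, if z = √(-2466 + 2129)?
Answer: -169 + I*√337 ≈ -169.0 + 18.358*I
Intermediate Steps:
z = I*√337 (z = √(-337) = I*√337 ≈ 18.358*I)
(944 - 1113) + z = (944 - 1113) + I*√337 = -169 + I*√337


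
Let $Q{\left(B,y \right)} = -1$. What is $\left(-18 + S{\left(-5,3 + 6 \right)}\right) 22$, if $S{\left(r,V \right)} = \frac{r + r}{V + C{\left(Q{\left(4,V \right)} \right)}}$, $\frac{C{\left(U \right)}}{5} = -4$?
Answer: $-376$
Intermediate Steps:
$C{\left(U \right)} = -20$ ($C{\left(U \right)} = 5 \left(-4\right) = -20$)
$S{\left(r,V \right)} = \frac{2 r}{-20 + V}$ ($S{\left(r,V \right)} = \frac{r + r}{V - 20} = \frac{2 r}{-20 + V}$)
$\left(-18 + S{\left(-5,3 + 6 \right)}\right) 22 = \left(-18 + 2 \left(-5\right) \frac{1}{-20 + \left(3 + 6\right)}\right) 22 = \left(-18 + 2 \left(-5\right) \frac{1}{-20 + 9}\right) 22 = \left(-18 + 2 \left(-5\right) \frac{1}{-11}\right) 22 = \left(-18 + 2 \left(-5\right) \left(- \frac{1}{11}\right)\right) 22 = \left(-18 + \frac{10}{11}\right) 22 = \left(- \frac{188}{11}\right) 22 = -376$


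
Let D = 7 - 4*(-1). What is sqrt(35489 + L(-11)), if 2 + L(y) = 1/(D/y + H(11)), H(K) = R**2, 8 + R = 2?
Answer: sqrt(43471610)/35 ≈ 188.38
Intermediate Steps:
R = -6 (R = -8 + 2 = -6)
H(K) = 36 (H(K) = (-6)**2 = 36)
D = 11 (D = 7 + 4 = 11)
L(y) = -2 + 1/(36 + 11/y) (L(y) = -2 + 1/(11/y + 36) = -2 + 1/(36 + 11/y))
sqrt(35489 + L(-11)) = sqrt(35489 + (-22 - 71*(-11))/(11 + 36*(-11))) = sqrt(35489 + (-22 + 781)/(11 - 396)) = sqrt(35489 + 759/(-385)) = sqrt(35489 - 1/385*759) = sqrt(35489 - 69/35) = sqrt(1242046/35) = sqrt(43471610)/35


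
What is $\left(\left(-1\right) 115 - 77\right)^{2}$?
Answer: $36864$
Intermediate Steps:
$\left(\left(-1\right) 115 - 77\right)^{2} = \left(-115 - 77\right)^{2} = \left(-192\right)^{2} = 36864$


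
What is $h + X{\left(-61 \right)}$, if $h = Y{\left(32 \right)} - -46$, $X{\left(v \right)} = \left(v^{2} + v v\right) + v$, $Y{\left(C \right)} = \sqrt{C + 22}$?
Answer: $7427 + 3 \sqrt{6} \approx 7434.4$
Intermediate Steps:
$Y{\left(C \right)} = \sqrt{22 + C}$
$X{\left(v \right)} = v + 2 v^{2}$ ($X{\left(v \right)} = \left(v^{2} + v^{2}\right) + v = 2 v^{2} + v = v + 2 v^{2}$)
$h = 46 + 3 \sqrt{6}$ ($h = \sqrt{22 + 32} - -46 = \sqrt{54} + 46 = 3 \sqrt{6} + 46 = 46 + 3 \sqrt{6} \approx 53.348$)
$h + X{\left(-61 \right)} = \left(46 + 3 \sqrt{6}\right) - 61 \left(1 + 2 \left(-61\right)\right) = \left(46 + 3 \sqrt{6}\right) - 61 \left(1 - 122\right) = \left(46 + 3 \sqrt{6}\right) - -7381 = \left(46 + 3 \sqrt{6}\right) + 7381 = 7427 + 3 \sqrt{6}$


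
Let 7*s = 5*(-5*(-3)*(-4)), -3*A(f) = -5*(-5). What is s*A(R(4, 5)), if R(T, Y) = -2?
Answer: 2500/7 ≈ 357.14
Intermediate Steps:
A(f) = -25/3 (A(f) = -(-5)*(-5)/3 = -1/3*25 = -25/3)
s = -300/7 (s = (5*(-5*(-3)*(-4)))/7 = (5*(15*(-4)))/7 = (5*(-60))/7 = (1/7)*(-300) = -300/7 ≈ -42.857)
s*A(R(4, 5)) = -300/7*(-25/3) = 2500/7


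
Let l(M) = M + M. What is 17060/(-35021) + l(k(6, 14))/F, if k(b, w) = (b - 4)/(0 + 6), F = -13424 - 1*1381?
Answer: -108255706/222208245 ≈ -0.48718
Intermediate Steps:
F = -14805 (F = -13424 - 1381 = -14805)
k(b, w) = -2/3 + b/6 (k(b, w) = (-4 + b)/6 = (-4 + b)*(1/6) = -2/3 + b/6)
l(M) = 2*M
17060/(-35021) + l(k(6, 14))/F = 17060/(-35021) + (2*(-2/3 + (1/6)*6))/(-14805) = 17060*(-1/35021) + (2*(-2/3 + 1))*(-1/14805) = -17060/35021 + (2*(1/3))*(-1/14805) = -17060/35021 + (2/3)*(-1/14805) = -17060/35021 - 2/44415 = -108255706/222208245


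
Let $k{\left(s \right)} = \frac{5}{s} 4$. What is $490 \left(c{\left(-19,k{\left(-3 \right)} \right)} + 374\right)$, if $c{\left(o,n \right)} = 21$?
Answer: $193550$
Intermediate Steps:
$k{\left(s \right)} = \frac{20}{s}$
$490 \left(c{\left(-19,k{\left(-3 \right)} \right)} + 374\right) = 490 \left(21 + 374\right) = 490 \cdot 395 = 193550$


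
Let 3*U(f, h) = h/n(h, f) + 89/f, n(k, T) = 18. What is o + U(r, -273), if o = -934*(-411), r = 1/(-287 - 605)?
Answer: 6433313/18 ≈ 3.5741e+5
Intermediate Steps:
r = -1/892 (r = 1/(-892) = -1/892 ≈ -0.0011211)
o = 383874
U(f, h) = h/54 + 89/(3*f) (U(f, h) = (h/18 + 89/f)/3 = (89/f + h/18)/3 = h/54 + 89/(3*f))
o + U(r, -273) = 383874 + (1602 - 1/892*(-273))/(54*(-1/892)) = 383874 + (1/54)*(-892)*(1602 + 273/892) = 383874 + (1/54)*(-892)*(1429257/892) = 383874 - 476419/18 = 6433313/18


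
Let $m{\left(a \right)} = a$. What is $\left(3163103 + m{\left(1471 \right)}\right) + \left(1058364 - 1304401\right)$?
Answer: $2918537$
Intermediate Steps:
$\left(3163103 + m{\left(1471 \right)}\right) + \left(1058364 - 1304401\right) = \left(3163103 + 1471\right) + \left(1058364 - 1304401\right) = 3164574 - 246037 = 2918537$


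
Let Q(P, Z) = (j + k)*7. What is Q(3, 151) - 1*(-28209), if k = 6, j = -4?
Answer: 28223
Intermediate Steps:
Q(P, Z) = 14 (Q(P, Z) = (-4 + 6)*7 = 2*7 = 14)
Q(3, 151) - 1*(-28209) = 14 - 1*(-28209) = 14 + 28209 = 28223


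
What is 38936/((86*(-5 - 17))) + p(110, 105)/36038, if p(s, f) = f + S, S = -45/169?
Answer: -29637897824/1440384803 ≈ -20.576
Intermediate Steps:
S = -45/169 (S = -45*1/169 = -45/169 ≈ -0.26627)
p(s, f) = -45/169 + f (p(s, f) = f - 45/169 = -45/169 + f)
38936/((86*(-5 - 17))) + p(110, 105)/36038 = 38936/((86*(-5 - 17))) + (-45/169 + 105)/36038 = 38936/((86*(-22))) + (17700/169)*(1/36038) = 38936/(-1892) + 8850/3045211 = 38936*(-1/1892) + 8850/3045211 = -9734/473 + 8850/3045211 = -29637897824/1440384803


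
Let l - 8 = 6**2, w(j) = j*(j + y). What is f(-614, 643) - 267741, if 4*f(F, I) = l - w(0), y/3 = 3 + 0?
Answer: -267730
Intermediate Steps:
y = 9 (y = 3*(3 + 0) = 3*3 = 9)
w(j) = j*(9 + j) (w(j) = j*(j + 9) = j*(9 + j))
l = 44 (l = 8 + 6**2 = 8 + 36 = 44)
f(F, I) = 11 (f(F, I) = (44 - 0*(9 + 0))/4 = (44 - 0*9)/4 = (44 - 1*0)/4 = (44 + 0)/4 = (1/4)*44 = 11)
f(-614, 643) - 267741 = 11 - 267741 = -267730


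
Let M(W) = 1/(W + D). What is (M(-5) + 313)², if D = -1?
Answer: 3523129/36 ≈ 97865.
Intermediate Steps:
M(W) = 1/(-1 + W) (M(W) = 1/(W - 1) = 1/(-1 + W))
(M(-5) + 313)² = (1/(-1 - 5) + 313)² = (1/(-6) + 313)² = (-⅙ + 313)² = (1877/6)² = 3523129/36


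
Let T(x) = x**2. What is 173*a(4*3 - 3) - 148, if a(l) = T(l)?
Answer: 13865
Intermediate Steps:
a(l) = l**2
173*a(4*3 - 3) - 148 = 173*(4*3 - 3)**2 - 148 = 173*(12 - 3)**2 - 148 = 173*9**2 - 148 = 173*81 - 148 = 14013 - 148 = 13865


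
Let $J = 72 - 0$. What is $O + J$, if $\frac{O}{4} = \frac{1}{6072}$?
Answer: $\frac{109297}{1518} \approx 72.001$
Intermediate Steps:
$J = 72$ ($J = 72 + 0 = 72$)
$O = \frac{1}{1518}$ ($O = \frac{4}{6072} = 4 \cdot \frac{1}{6072} = \frac{1}{1518} \approx 0.00065876$)
$O + J = \frac{1}{1518} + 72 = \frac{109297}{1518}$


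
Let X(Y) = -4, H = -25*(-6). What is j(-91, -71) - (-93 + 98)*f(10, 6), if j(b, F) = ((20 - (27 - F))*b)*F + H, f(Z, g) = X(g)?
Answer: -503788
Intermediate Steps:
H = 150
f(Z, g) = -4
j(b, F) = 150 + F*b*(-7 + F) (j(b, F) = ((20 - (27 - F))*b)*F + 150 = ((20 + (-27 + F))*b)*F + 150 = ((-7 + F)*b)*F + 150 = (b*(-7 + F))*F + 150 = F*b*(-7 + F) + 150 = 150 + F*b*(-7 + F))
j(-91, -71) - (-93 + 98)*f(10, 6) = (150 - 91*(-71)² - 7*(-71)*(-91)) - (-93 + 98)*(-4) = (150 - 91*5041 - 45227) - 5*(-4) = (150 - 458731 - 45227) - 1*(-20) = -503808 + 20 = -503788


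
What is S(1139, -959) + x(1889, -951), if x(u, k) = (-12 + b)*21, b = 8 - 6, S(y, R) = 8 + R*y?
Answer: -1092503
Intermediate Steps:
b = 2
x(u, k) = -210 (x(u, k) = (-12 + 2)*21 = -10*21 = -210)
S(1139, -959) + x(1889, -951) = (8 - 959*1139) - 210 = (8 - 1092301) - 210 = -1092293 - 210 = -1092503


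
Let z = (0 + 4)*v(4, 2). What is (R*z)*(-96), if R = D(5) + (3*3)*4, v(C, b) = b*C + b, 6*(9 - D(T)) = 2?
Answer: -171520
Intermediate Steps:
D(T) = 26/3 (D(T) = 9 - 1/6*2 = 9 - 1/3 = 26/3)
v(C, b) = b + C*b (v(C, b) = C*b + b = b + C*b)
z = 40 (z = (0 + 4)*(2*(1 + 4)) = 4*(2*5) = 4*10 = 40)
R = 134/3 (R = 26/3 + (3*3)*4 = 26/3 + 9*4 = 26/3 + 36 = 134/3 ≈ 44.667)
(R*z)*(-96) = ((134/3)*40)*(-96) = (5360/3)*(-96) = -171520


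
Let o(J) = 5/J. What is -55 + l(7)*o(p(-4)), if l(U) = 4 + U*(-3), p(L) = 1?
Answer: -140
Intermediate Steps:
l(U) = 4 - 3*U
-55 + l(7)*o(p(-4)) = -55 + (4 - 3*7)*(5/1) = -55 + (4 - 21)*(5*1) = -55 - 17*5 = -55 - 85 = -140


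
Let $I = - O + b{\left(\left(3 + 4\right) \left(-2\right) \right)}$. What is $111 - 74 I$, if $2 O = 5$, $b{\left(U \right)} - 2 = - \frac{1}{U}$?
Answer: $\frac{999}{7} \approx 142.71$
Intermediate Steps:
$b{\left(U \right)} = 2 - \frac{1}{U}$
$O = \frac{5}{2}$ ($O = \frac{1}{2} \cdot 5 = \frac{5}{2} \approx 2.5$)
$I = - \frac{3}{7}$ ($I = \left(-1\right) \frac{5}{2} + \left(2 - \frac{1}{\left(3 + 4\right) \left(-2\right)}\right) = - \frac{5}{2} + \left(2 - \frac{1}{7 \left(-2\right)}\right) = - \frac{5}{2} + \left(2 - \frac{1}{-14}\right) = - \frac{5}{2} + \left(2 - - \frac{1}{14}\right) = - \frac{5}{2} + \left(2 + \frac{1}{14}\right) = - \frac{5}{2} + \frac{29}{14} = - \frac{3}{7} \approx -0.42857$)
$111 - 74 I = 111 - - \frac{222}{7} = 111 + \frac{222}{7} = \frac{999}{7}$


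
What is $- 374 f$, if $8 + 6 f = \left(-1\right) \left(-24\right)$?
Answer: $- \frac{2992}{3} \approx -997.33$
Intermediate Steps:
$f = \frac{8}{3}$ ($f = - \frac{4}{3} + \frac{\left(-1\right) \left(-24\right)}{6} = - \frac{4}{3} + \frac{1}{6} \cdot 24 = - \frac{4}{3} + 4 = \frac{8}{3} \approx 2.6667$)
$- 374 f = \left(-374\right) \frac{8}{3} = - \frac{2992}{3}$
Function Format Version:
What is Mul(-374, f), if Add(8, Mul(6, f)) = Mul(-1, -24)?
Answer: Rational(-2992, 3) ≈ -997.33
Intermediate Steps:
f = Rational(8, 3) (f = Add(Rational(-4, 3), Mul(Rational(1, 6), Mul(-1, -24))) = Add(Rational(-4, 3), Mul(Rational(1, 6), 24)) = Add(Rational(-4, 3), 4) = Rational(8, 3) ≈ 2.6667)
Mul(-374, f) = Mul(-374, Rational(8, 3)) = Rational(-2992, 3)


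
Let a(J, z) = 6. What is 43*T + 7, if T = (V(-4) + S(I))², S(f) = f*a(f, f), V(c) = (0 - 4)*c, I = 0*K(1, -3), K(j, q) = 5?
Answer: 11015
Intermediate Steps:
I = 0 (I = 0*5 = 0)
V(c) = -4*c
S(f) = 6*f (S(f) = f*6 = 6*f)
T = 256 (T = (-4*(-4) + 6*0)² = (16 + 0)² = 16² = 256)
43*T + 7 = 43*256 + 7 = 11008 + 7 = 11015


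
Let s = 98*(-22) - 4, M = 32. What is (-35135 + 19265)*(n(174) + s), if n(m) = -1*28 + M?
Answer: 34215720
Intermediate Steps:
n(m) = 4 (n(m) = -1*28 + 32 = -28 + 32 = 4)
s = -2160 (s = -2156 - 4 = -2160)
(-35135 + 19265)*(n(174) + s) = (-35135 + 19265)*(4 - 2160) = -15870*(-2156) = 34215720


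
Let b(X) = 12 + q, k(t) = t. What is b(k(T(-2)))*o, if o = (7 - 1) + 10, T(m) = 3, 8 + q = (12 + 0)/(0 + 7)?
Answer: 640/7 ≈ 91.429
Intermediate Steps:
q = -44/7 (q = -8 + (12 + 0)/(0 + 7) = -8 + 12/7 = -44/7 ≈ -6.2857)
o = 16 (o = 6 + 10 = 16)
b(X) = 40/7 (b(X) = 12 - 44/7 = 40/7)
b(k(T(-2)))*o = (40/7)*16 = 640/7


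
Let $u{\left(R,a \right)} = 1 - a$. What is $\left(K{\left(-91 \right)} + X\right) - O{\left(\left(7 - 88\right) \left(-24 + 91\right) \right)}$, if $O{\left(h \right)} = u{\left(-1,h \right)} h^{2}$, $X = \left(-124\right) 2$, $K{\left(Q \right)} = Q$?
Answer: $-159867242151$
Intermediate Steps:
$X = -248$
$O{\left(h \right)} = h^{2} \left(1 - h\right)$ ($O{\left(h \right)} = \left(1 - h\right) h^{2} = h^{2} \left(1 - h\right)$)
$\left(K{\left(-91 \right)} + X\right) - O{\left(\left(7 - 88\right) \left(-24 + 91\right) \right)} = \left(-91 - 248\right) - \left(\left(7 - 88\right) \left(-24 + 91\right)\right)^{2} \left(1 - \left(7 - 88\right) \left(-24 + 91\right)\right) = -339 - \left(\left(-81\right) 67\right)^{2} \left(1 - \left(-81\right) 67\right) = -339 - \left(-5427\right)^{2} \left(1 - -5427\right) = -339 - 29452329 \left(1 + 5427\right) = -339 - 29452329 \cdot 5428 = -339 - 159867241812 = -159867242151$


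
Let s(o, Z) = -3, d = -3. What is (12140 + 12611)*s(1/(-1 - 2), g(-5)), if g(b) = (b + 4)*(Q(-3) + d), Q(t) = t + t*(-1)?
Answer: -74253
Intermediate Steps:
Q(t) = 0 (Q(t) = t - t = 0)
g(b) = -12 - 3*b (g(b) = (b + 4)*(0 - 3) = (4 + b)*(-3) = -12 - 3*b)
(12140 + 12611)*s(1/(-1 - 2), g(-5)) = (12140 + 12611)*(-3) = 24751*(-3) = -74253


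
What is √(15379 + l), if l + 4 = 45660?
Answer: √61035 ≈ 247.05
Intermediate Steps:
l = 45656 (l = -4 + 45660 = 45656)
√(15379 + l) = √(15379 + 45656) = √61035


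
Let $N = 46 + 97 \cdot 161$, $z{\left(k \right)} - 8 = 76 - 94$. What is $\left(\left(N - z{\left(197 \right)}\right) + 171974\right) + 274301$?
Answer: $461948$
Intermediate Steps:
$z{\left(k \right)} = -10$ ($z{\left(k \right)} = 8 + \left(76 - 94\right) = 8 - 18 = -10$)
$N = 15663$ ($N = 46 + 15617 = 15663$)
$\left(\left(N - z{\left(197 \right)}\right) + 171974\right) + 274301 = \left(\left(15663 - -10\right) + 171974\right) + 274301 = \left(\left(15663 + 10\right) + 171974\right) + 274301 = \left(15673 + 171974\right) + 274301 = 187647 + 274301 = 461948$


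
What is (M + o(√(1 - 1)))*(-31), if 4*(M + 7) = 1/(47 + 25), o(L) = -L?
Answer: 62465/288 ≈ 216.89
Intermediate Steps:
M = -2015/288 (M = -7 + 1/(4*(47 + 25)) = -7 + (¼)/72 = -7 + (¼)*(1/72) = -7 + 1/288 = -2015/288 ≈ -6.9965)
(M + o(√(1 - 1)))*(-31) = (-2015/288 - √(1 - 1))*(-31) = (-2015/288 - √0)*(-31) = (-2015/288 - 1*0)*(-31) = (-2015/288 + 0)*(-31) = -2015/288*(-31) = 62465/288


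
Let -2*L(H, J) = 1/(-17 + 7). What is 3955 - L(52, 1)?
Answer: 79099/20 ≈ 3954.9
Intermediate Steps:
L(H, J) = 1/20 (L(H, J) = -1/(2*(-17 + 7)) = -1/2/(-10) = -1/2*(-1/10) = 1/20)
3955 - L(52, 1) = 3955 - 1*1/20 = 3955 - 1/20 = 79099/20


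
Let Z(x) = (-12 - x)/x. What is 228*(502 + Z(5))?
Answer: 568404/5 ≈ 1.1368e+5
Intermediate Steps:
Z(x) = (-12 - x)/x
228*(502 + Z(5)) = 228*(502 + (-12 - 1*5)/5) = 228*(502 + (-12 - 5)/5) = 228*(502 + (1/5)*(-17)) = 228*(502 - 17/5) = 228*(2493/5) = 568404/5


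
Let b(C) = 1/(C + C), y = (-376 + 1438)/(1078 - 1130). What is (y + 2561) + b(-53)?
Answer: 1750451/689 ≈ 2540.6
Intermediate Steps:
y = -531/26 (y = 1062/(-52) = 1062*(-1/52) = -531/26 ≈ -20.423)
b(C) = 1/(2*C)
(y + 2561) + b(-53) = (-531/26 + 2561) + (½)/(-53) = 66055/26 + (½)*(-1/53) = 66055/26 - 1/106 = 1750451/689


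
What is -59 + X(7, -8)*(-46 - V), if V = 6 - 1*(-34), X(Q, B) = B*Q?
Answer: 4757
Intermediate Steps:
V = 40 (V = 6 + 34 = 40)
-59 + X(7, -8)*(-46 - V) = -59 + (-8*7)*(-46 - 1*40) = -59 - 56*(-46 - 40) = -59 - 56*(-86) = -59 + 4816 = 4757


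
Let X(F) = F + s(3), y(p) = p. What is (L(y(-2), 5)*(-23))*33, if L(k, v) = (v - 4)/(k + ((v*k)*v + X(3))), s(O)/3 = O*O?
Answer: 69/2 ≈ 34.500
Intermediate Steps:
s(O) = 3*O² (s(O) = 3*(O*O) = 3*O²)
X(F) = 27 + F (X(F) = F + 3*3² = F + 3*9 = F + 27 = 27 + F)
L(k, v) = (-4 + v)/(30 + k + k*v²) (L(k, v) = (v - 4)/(k + ((v*k)*v + (27 + 3))) = (-4 + v)/(k + ((k*v)*v + 30)) = (-4 + v)/(k + (k*v² + 30)) = (-4 + v)/(k + (30 + k*v²)) = (-4 + v)/(30 + k + k*v²))
(L(y(-2), 5)*(-23))*33 = (((-4 + 5)/(30 - 2 - 2*5²))*(-23))*33 = ((1/(30 - 2 - 2*25))*(-23))*33 = ((1/(30 - 2 - 50))*(-23))*33 = ((1/(-22))*(-23))*33 = (-1/22*1*(-23))*33 = -1/22*(-23)*33 = (23/22)*33 = 69/2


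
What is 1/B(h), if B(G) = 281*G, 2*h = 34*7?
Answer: 1/33439 ≈ 2.9905e-5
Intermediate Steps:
h = 119 (h = (34*7)/2 = (½)*238 = 119)
1/B(h) = 1/(281*119) = 1/33439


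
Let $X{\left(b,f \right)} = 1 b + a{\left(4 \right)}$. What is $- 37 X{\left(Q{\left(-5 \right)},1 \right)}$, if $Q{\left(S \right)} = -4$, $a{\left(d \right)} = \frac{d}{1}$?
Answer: $0$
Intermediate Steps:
$a{\left(d \right)} = d$ ($a{\left(d \right)} = d 1 = d$)
$X{\left(b,f \right)} = 4 + b$ ($X{\left(b,f \right)} = 1 b + 4 = b + 4 = 4 + b$)
$- 37 X{\left(Q{\left(-5 \right)},1 \right)} = - 37 \left(4 - 4\right) = \left(-37\right) 0 = 0$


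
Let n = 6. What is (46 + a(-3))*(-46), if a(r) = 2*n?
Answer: -2668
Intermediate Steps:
a(r) = 12 (a(r) = 2*6 = 12)
(46 + a(-3))*(-46) = (46 + 12)*(-46) = 58*(-46) = -2668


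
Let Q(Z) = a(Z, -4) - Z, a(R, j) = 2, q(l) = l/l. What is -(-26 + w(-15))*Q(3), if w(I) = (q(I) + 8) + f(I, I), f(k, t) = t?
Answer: -32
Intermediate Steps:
q(l) = 1
w(I) = 9 + I (w(I) = (1 + 8) + I = 9 + I)
Q(Z) = 2 - Z
-(-26 + w(-15))*Q(3) = -(-26 + (9 - 15))*(2 - 1*3) = -(-26 - 6)*(2 - 3) = -(-32)*(-1) = -1*32 = -32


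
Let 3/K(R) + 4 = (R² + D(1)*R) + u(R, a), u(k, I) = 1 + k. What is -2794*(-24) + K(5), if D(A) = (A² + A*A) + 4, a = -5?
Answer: 1274065/19 ≈ 67056.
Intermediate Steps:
D(A) = 4 + 2*A² (D(A) = (A² + A²) + 4 = 2*A² + 4 = 4 + 2*A²)
K(R) = 3/(-3 + R² + 7*R) (K(R) = 3/(-4 + ((R² + (4 + 2*1²)*R) + (1 + R))) = 3/(-4 + ((R² + (4 + 2*1)*R) + (1 + R))) = 3/(-4 + ((R² + (4 + 2)*R) + (1 + R))) = 3/(-4 + ((R² + 6*R) + (1 + R))) = 3/(-4 + (1 + R² + 7*R)) = 3/(-3 + R² + 7*R))
-2794*(-24) + K(5) = -2794*(-24) + 3/(-3 + 5² + 7*5) = -254*(-264) + 3/(-3 + 25 + 35) = 67056 + 3/57 = 67056 + 3*(1/57) = 67056 + 1/19 = 1274065/19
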